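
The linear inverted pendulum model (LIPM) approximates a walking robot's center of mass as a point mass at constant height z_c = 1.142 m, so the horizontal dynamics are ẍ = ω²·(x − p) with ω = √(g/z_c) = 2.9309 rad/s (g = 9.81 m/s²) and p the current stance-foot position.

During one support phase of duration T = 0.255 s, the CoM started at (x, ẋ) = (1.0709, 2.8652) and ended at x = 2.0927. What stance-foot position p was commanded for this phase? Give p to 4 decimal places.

p = 0.3146

ωT = 2.9309·0.255 = 0.747379; cosh(ωT) = 1.292533, sinh(ωT) = 0.818927
x(T) = p + (x₀−p)·cosh(ωT) + (ẋ₀/ω)·sinh(ωT) ⇒ p·(1 − cosh) = x(T) − x₀·cosh − (ẋ₀/ω)·sinh
numerator   = 2.0927 − (1.0709)·1.292533 − (2.8652/2.9309)·0.818927 = -0.092043
denominator = 1 − 1.292533 = -0.292533
p = -0.092043 / -0.292533 = 0.3146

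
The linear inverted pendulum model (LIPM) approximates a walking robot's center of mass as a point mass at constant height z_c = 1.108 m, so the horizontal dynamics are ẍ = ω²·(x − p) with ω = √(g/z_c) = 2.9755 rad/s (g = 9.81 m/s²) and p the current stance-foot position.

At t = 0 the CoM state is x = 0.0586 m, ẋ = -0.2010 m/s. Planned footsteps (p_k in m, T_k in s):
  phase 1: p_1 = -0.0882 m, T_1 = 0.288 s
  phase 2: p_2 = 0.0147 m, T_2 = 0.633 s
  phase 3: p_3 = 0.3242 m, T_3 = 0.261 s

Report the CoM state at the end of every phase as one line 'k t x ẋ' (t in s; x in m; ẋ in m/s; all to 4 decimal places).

1 0.2880 0.0506 0.1424
2 0.9210 0.2894 0.8227
3 1.1820 0.5153 0.9946

phase 1: p=-0.0882, T=0.288, ωT=0.856944, cosh=1.390204, sinh=0.965746; start (x,ẋ)=(0.058600, -0.201000) → end (x,ẋ)=(0.050644, 0.142410)
phase 2: p=0.0147, T=0.633, ωT=1.883491, cosh=3.364242, sinh=3.212184; start (x,ẋ)=(0.050644, 0.142410) → end (x,ẋ)=(0.289363, 0.822651)
phase 3: p=0.3242, T=0.261, ωT=0.776605, cosh=1.317022, sinh=0.857058; start (x,ẋ)=(0.289363, 0.822651) → end (x,ẋ)=(0.515274, 0.994610)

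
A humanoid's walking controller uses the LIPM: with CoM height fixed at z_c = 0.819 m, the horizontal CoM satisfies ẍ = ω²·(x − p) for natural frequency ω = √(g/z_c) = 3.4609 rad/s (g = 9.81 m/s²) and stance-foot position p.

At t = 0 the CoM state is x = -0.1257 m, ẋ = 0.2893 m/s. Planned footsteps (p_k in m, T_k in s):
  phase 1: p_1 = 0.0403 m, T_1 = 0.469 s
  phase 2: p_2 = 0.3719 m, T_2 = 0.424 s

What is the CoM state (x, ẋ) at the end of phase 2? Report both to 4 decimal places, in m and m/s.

phase 1: p=0.0403, T=0.469, ωT=1.623162, cosh=2.633184, sinh=2.435910; start (x,ẋ)=(-0.125700, 0.289300) → end (x,ẋ)=(-0.193188, -0.637673)
phase 2: p=0.3719, T=0.424, ωT=1.467422, cosh=2.284277, sinh=2.053758; start (x,ẋ)=(-0.193188, -0.637673) → end (x,ẋ)=(-1.297325, -5.473187)

x = -1.2973, ẋ = -5.4732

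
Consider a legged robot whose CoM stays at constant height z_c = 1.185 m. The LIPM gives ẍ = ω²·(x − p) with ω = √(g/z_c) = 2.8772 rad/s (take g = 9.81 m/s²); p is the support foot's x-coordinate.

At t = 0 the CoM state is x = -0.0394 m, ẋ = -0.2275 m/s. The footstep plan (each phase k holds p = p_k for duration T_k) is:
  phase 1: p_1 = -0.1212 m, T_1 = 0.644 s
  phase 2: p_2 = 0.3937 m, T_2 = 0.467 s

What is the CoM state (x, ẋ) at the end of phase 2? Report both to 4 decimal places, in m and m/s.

phase 1: p=-0.1212, T=0.644, ωT=1.852917, cosh=3.267588, sinh=3.110809; start (x,ẋ)=(-0.039400, -0.227500) → end (x,ẋ)=(-0.099883, -0.011232)
phase 2: p=0.3937, T=0.467, ωT=1.343652, cosh=2.046954, sinh=1.786063; start (x,ẋ)=(-0.099883, -0.011232) → end (x,ẋ)=(-0.623614, -2.559445)

x = -0.6236, ẋ = -2.5594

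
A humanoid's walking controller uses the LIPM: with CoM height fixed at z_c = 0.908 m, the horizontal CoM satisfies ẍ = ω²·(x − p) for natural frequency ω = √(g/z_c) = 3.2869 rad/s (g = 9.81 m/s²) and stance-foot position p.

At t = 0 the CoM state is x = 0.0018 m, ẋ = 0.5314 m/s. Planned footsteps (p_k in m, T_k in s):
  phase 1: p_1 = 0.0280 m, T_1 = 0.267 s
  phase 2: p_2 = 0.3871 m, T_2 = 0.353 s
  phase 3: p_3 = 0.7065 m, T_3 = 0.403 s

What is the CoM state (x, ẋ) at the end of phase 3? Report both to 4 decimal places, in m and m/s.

x = -0.1544, ẋ = -2.4308

phase 1: p=0.0280, T=0.267, ωT=0.877602, cosh=1.410452, sinh=0.994674; start (x,ẋ)=(0.001800, 0.531400) → end (x,ẋ)=(0.151857, 0.663856)
phase 2: p=0.3871, T=0.353, ωT=1.160276, cosh=1.752106, sinh=1.438707; start (x,ẋ)=(0.151857, 0.663856) → end (x,ẋ)=(0.265506, 0.050710)
phase 3: p=0.7065, T=0.403, ωT=1.324621, cosh=2.013331, sinh=1.747427; start (x,ẋ)=(0.265506, 0.050710) → end (x,ẋ)=(-0.154409, -2.430808)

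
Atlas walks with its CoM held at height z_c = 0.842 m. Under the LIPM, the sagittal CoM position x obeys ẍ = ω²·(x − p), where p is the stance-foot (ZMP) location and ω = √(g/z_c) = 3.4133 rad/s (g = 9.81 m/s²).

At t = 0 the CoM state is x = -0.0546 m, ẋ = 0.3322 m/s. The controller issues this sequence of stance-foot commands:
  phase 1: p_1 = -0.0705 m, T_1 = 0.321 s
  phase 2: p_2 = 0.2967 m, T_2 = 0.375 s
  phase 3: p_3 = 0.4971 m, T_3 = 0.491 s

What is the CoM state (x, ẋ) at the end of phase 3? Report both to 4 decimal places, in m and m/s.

phase 1: p=-0.0705, T=0.321, ωT=1.095669, cosh=1.662750, sinh=1.328434; start (x,ẋ)=(-0.054600, 0.332200) → end (x,ẋ)=(0.085228, 0.624462)
phase 2: p=0.2967, T=0.375, ωT=1.279988, cosh=1.937318, sinh=1.659277; start (x,ẋ)=(0.085228, 0.624462) → end (x,ẋ)=(0.190575, 0.012084)
phase 3: p=0.4971, T=0.491, ωT=1.675930, cosh=2.765449, sinh=2.578315; start (x,ẋ)=(0.190575, 0.012084) → end (x,ẋ)=(-0.341451, -2.664173)

x = -0.3415, ẋ = -2.6642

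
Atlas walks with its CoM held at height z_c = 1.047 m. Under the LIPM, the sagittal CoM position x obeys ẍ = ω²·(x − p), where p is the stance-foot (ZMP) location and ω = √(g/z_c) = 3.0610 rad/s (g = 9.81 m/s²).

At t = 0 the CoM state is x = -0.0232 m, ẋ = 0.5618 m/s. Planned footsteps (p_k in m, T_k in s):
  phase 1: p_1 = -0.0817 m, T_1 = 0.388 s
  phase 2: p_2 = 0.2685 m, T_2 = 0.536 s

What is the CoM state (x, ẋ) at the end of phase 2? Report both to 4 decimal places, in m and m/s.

phase 1: p=-0.0817, T=0.388, ωT=1.187668, cosh=1.792178, sinh=1.487247; start (x,ẋ)=(-0.023200, 0.561800) → end (x,ẋ)=(0.296104, 1.273165)
phase 2: p=0.2685, T=0.536, ωT=1.640696, cosh=2.676302, sinh=2.482457; start (x,ẋ)=(0.296104, 1.273165) → end (x,ẋ)=(1.374907, 3.617130)

x = 1.3749, ẋ = 3.6171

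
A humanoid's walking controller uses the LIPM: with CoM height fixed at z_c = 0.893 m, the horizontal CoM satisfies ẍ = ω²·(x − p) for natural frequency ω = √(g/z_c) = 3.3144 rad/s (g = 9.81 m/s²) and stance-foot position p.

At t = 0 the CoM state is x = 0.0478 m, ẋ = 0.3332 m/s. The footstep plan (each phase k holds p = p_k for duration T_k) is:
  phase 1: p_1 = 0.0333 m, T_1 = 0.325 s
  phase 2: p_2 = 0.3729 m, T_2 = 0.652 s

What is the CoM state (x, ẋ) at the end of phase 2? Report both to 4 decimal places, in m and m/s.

phase 1: p=0.0333, T=0.325, ωT=1.077180, cosh=1.638471, sinh=1.297916; start (x,ẋ)=(0.047800, 0.333200) → end (x,ẋ)=(0.187539, 0.608315)
phase 2: p=0.3729, T=0.652, ωT=2.160989, cosh=4.397464, sinh=4.282252; start (x,ẋ)=(0.187539, 0.608315) → end (x,ẋ)=(0.343732, 0.044191)

x = 0.3437, ẋ = 0.0442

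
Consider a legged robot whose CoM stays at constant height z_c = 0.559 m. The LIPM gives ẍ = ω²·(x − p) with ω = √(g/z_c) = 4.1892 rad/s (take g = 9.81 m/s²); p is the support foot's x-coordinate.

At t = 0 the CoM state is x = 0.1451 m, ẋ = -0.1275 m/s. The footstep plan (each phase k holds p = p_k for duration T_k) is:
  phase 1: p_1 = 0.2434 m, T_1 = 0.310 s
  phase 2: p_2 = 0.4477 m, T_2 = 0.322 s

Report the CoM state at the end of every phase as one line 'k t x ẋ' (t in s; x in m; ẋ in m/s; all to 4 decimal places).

phase 1: p=0.2434, T=0.310, ωT=1.298652, cosh=1.968627, sinh=1.695727; start (x,ẋ)=(0.145100, -0.127500) → end (x,ẋ)=(-0.001726, -0.949298)
phase 2: p=0.4477, T=0.322, ωT=1.348922, cosh=2.056395, sinh=1.796876; start (x,ẋ)=(-0.001726, -0.949298) → end (x,ẋ)=(-0.883681, -5.335174)

1 0.3100 -0.0017 -0.9493
2 0.6320 -0.8837 -5.3352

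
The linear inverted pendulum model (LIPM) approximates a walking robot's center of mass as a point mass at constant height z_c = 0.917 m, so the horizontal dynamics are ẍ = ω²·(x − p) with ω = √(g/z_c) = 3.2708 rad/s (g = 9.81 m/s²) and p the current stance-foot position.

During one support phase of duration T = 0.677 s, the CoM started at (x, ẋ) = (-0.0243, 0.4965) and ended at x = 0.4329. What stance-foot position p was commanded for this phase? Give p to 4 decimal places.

p = 0.0389

ωT = 3.2708·0.677 = 2.214332; cosh(ωT) = 4.632257, sinh(ωT) = 4.523031
x(T) = p + (x₀−p)·cosh(ωT) + (ẋ₀/ω)·sinh(ωT) ⇒ p·(1 − cosh) = x(T) − x₀·cosh − (ẋ₀/ω)·sinh
numerator   = 0.4329 − (-0.0243)·4.632257 − (0.4965/3.2708)·4.523031 = -0.141122
denominator = 1 − 4.632257 = -3.632257
p = -0.141122 / -3.632257 = 0.0389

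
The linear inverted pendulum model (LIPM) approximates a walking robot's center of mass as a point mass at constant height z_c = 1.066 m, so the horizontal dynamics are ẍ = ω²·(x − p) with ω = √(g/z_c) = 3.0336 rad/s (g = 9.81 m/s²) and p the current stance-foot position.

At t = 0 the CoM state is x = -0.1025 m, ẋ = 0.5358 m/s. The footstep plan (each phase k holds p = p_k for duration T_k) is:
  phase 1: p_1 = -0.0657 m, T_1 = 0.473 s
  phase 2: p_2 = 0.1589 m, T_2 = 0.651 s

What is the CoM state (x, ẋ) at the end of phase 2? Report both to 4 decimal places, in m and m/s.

x = 1.4460, ẋ = 4.0204

phase 1: p=-0.0657, T=0.473, ωT=1.434893, cosh=2.218668, sinh=1.980527; start (x,ẋ)=(-0.102500, 0.535800) → end (x,ẋ)=(0.202457, 0.967663)
phase 2: p=0.1589, T=0.651, ωT=1.974874, cosh=3.672244, sinh=3.533465; start (x,ẋ)=(0.202457, 0.967663) → end (x,ẋ)=(1.445964, 4.020391)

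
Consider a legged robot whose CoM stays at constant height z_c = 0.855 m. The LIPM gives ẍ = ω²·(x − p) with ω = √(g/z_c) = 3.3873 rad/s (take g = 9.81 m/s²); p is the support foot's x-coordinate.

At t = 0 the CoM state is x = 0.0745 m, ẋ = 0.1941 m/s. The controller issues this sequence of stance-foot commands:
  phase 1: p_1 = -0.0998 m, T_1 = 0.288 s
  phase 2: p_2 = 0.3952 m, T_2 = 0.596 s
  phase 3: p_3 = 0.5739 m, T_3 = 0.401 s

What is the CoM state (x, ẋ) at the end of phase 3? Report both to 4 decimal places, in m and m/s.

x = 1.9434, ẋ = 4.8466

phase 1: p=-0.0998, T=0.288, ωT=0.975542, cosh=1.514797, sinh=1.137809; start (x,ẋ)=(0.074500, 0.194100) → end (x,ẋ)=(0.229428, 0.965792)
phase 2: p=0.3952, T=0.596, ωT=2.018831, cosh=3.831163, sinh=3.698353; start (x,ẋ)=(0.229428, 0.965792) → end (x,ẋ)=(0.814580, 1.623410)
phase 3: p=0.5739, T=0.401, ωT=1.358307, cosh=2.073350, sinh=1.816254; start (x,ẋ)=(0.814580, 1.623410) → end (x,ẋ)=(1.943379, 4.846609)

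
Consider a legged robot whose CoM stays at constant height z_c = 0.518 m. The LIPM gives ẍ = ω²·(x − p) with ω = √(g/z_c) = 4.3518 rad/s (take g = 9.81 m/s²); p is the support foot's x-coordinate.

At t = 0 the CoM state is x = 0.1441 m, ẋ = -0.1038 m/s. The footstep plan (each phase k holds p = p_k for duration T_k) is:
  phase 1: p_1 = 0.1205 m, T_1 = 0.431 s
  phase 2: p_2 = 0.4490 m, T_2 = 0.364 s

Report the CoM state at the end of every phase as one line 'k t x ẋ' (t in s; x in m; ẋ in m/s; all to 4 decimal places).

1 0.4310 0.1233 -0.0194
2 0.7950 -0.3886 -3.3584

phase 1: p=0.1205, T=0.431, ωT=1.875626, cosh=3.339080, sinh=3.185821; start (x,ẋ)=(0.144100, -0.103800) → end (x,ẋ)=(0.123313, -0.019405)
phase 2: p=0.4490, T=0.364, ωT=1.584055, cosh=2.539913, sinh=2.334771; start (x,ẋ)=(0.123313, -0.019405) → end (x,ẋ)=(-0.388626, -3.358411)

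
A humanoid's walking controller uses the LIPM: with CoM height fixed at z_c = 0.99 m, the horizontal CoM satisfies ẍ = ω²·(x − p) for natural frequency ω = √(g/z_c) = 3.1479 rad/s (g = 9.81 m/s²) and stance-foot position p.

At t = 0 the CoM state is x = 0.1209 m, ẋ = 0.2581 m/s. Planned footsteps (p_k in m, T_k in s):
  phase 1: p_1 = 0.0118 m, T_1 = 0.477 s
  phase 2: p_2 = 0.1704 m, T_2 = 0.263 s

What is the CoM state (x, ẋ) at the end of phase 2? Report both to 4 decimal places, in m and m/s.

phase 1: p=0.0118, T=0.477, ωT=1.501548, cosh=2.355709, sinh=2.132924; start (x,ẋ)=(0.120900, 0.258100) → end (x,ẋ)=(0.443689, 1.340531)
phase 2: p=0.1704, T=0.263, ωT=0.827898, cosh=1.362735, sinh=0.925768; start (x,ẋ)=(0.443689, 1.340531) → end (x,ẋ)=(0.937058, 2.623214)

x = 0.9371, ẋ = 2.6232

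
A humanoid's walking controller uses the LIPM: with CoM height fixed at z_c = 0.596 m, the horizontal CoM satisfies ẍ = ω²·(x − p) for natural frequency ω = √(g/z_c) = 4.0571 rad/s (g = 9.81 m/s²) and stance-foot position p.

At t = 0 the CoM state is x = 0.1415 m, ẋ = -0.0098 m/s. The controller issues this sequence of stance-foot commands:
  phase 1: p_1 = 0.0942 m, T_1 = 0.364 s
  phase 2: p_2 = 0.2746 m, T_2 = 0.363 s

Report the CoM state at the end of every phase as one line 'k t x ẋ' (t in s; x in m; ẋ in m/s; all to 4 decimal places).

1 0.3640 0.1981 0.3757
2 0.7270 0.2904 0.2214

phase 1: p=0.0942, T=0.364, ωT=1.476784, cosh=2.303607, sinh=2.075236; start (x,ẋ)=(0.141500, -0.009800) → end (x,ẋ)=(0.198148, 0.375664)
phase 2: p=0.2746, T=0.363, ωT=1.472727, cosh=2.295206, sinh=2.065907; start (x,ẋ)=(0.198148, 0.375664) → end (x,ẋ)=(0.290418, 0.221436)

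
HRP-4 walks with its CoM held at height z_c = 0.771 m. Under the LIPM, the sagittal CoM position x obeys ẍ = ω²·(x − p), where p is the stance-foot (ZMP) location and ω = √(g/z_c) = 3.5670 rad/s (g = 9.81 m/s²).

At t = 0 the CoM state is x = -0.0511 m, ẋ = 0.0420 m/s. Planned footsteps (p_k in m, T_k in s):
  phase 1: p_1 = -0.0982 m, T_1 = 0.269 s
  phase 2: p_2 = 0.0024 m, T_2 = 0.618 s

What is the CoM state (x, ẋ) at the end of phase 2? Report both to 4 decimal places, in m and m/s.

phase 1: p=-0.0982, T=0.269, ωT=0.959523, cosh=1.496763, sinh=1.113688; start (x,ẋ)=(-0.051100, 0.042000) → end (x,ẋ)=(-0.014589, 0.249970)
phase 2: p=0.0024, T=0.618, ωT=2.204406, cosh=4.587591, sinh=4.477275; start (x,ẋ)=(-0.014589, 0.249970) → end (x,ẋ)=(0.238221, 0.875434)

x = 0.2382, ẋ = 0.8754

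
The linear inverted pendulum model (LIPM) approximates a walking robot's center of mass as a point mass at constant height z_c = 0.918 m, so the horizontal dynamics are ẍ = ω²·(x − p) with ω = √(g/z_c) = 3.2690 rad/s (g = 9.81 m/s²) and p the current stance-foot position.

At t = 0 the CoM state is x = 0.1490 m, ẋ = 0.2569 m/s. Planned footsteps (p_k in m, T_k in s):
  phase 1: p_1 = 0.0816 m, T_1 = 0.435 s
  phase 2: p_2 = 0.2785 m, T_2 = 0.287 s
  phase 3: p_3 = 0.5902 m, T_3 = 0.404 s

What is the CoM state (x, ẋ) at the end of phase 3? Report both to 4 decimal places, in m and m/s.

x = 1.9085, ẋ = 4.6496

phase 1: p=0.0816, T=0.435, ωT=1.422015, cosh=2.193346, sinh=1.952119; start (x,ẋ)=(0.149000, 0.256900) → end (x,ẋ)=(0.382842, 0.993582)
phase 2: p=0.2785, T=0.287, ωT=0.938203, cosh=1.473358, sinh=1.082027; start (x,ẋ)=(0.382842, 0.993582) → end (x,ẋ)=(0.761106, 1.832976)
phase 3: p=0.5902, T=0.404, ωT=1.320676, cosh=2.006454, sinh=1.739499; start (x,ẋ)=(0.761106, 1.832976) → end (x,ẋ)=(1.908476, 4.649622)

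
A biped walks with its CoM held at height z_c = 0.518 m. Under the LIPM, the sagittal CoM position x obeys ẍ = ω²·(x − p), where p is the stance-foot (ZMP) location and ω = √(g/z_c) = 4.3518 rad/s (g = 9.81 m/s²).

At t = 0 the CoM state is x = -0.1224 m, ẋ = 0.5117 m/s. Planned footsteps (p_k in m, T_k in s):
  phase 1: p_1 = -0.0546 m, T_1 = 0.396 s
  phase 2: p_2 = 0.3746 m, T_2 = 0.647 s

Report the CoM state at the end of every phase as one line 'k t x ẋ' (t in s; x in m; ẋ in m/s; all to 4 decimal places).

phase 1: p=-0.0546, T=0.396, ωT=1.723313, cosh=2.890767, sinh=2.712293; start (x,ẋ)=(-0.122400, 0.511700) → end (x,ẋ)=(0.068327, 0.678938)
phase 2: p=0.3746, T=0.647, ωT=2.815615, cosh=8.381653, sinh=8.321785; start (x,ẋ)=(0.068327, 0.678938) → end (x,ẋ)=(-0.894167, -5.400978)

1 0.3960 0.0683 0.6789
2 1.0430 -0.8942 -5.4010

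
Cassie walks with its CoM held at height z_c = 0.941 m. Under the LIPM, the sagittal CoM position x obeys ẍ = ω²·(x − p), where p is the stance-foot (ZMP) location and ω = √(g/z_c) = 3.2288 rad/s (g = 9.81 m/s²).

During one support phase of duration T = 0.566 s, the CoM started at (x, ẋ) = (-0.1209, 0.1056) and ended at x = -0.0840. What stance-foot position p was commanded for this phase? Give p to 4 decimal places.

ωT = 3.2288·0.566 = 1.827501; cosh(ωT) = 3.189571, sinh(ωT) = 3.028756
x(T) = p + (x₀−p)·cosh(ωT) + (ẋ₀/ω)·sinh(ωT) ⇒ p·(1 − cosh) = x(T) − x₀·cosh − (ẋ₀/ω)·sinh
numerator   = -0.0840 − (-0.1209)·3.189571 − (0.1056/3.2288)·3.028756 = 0.202562
denominator = 1 − 3.189571 = -2.189571
p = 0.202562 / -2.189571 = -0.0925

p = -0.0925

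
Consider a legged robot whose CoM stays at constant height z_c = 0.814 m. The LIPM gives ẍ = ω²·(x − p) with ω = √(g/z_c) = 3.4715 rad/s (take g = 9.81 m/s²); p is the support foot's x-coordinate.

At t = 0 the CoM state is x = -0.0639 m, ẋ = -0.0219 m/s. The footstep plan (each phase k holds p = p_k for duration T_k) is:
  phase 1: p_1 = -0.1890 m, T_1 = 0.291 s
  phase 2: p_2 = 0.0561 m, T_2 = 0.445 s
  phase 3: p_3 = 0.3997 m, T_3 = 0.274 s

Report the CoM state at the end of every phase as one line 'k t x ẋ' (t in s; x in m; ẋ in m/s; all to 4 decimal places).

phase 1: p=-0.1890, T=0.291, ωT=1.010206, cosh=1.555156, sinh=1.191012; start (x,ẋ)=(-0.063900, -0.021900) → end (x,ẋ)=(-0.001964, 0.483180)
phase 2: p=0.0561, T=0.445, ωT=1.544817, cosh=2.450233, sinh=2.236883; start (x,ẋ)=(-0.001964, 0.483180) → end (x,ẋ)=(0.225171, 0.733022)
phase 3: p=0.3997, T=0.274, ωT=0.951191, cosh=1.487536, sinh=1.101255; start (x,ẋ)=(0.225171, 0.733022) → end (x,ẋ)=(0.372617, 0.423171)

1 0.2910 -0.0020 0.4832
2 0.7360 0.2252 0.7330
3 1.0100 0.3726 0.4232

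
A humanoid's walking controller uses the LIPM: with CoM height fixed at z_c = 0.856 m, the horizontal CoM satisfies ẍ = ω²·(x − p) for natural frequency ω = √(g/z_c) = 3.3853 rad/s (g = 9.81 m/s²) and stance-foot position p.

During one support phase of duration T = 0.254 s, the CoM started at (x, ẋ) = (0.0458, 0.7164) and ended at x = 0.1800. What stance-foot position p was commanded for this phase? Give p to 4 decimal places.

ωT = 3.3853·0.254 = 0.859866; cosh(ωT) = 1.393032, sinh(ωT) = 0.969813
x(T) = p + (x₀−p)·cosh(ωT) + (ẋ₀/ω)·sinh(ωT) ⇒ p·(1 − cosh) = x(T) − x₀·cosh − (ẋ₀/ω)·sinh
numerator   = 0.1800 − (0.0458)·1.393032 − (0.7164/3.3853)·0.969813 = -0.089033
denominator = 1 − 1.393032 = -0.393032
p = -0.089033 / -0.393032 = 0.2265

p = 0.2265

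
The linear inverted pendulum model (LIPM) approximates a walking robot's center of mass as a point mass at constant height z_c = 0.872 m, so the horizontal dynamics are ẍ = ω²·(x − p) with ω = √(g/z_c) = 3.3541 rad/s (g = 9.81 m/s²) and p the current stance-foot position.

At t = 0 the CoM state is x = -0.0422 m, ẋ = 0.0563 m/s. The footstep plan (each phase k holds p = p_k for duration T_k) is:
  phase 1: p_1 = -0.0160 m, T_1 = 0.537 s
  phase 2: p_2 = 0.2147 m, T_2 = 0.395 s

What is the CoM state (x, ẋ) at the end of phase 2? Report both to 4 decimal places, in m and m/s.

x = -0.3581, ẋ = -1.7091

phase 1: p=-0.0160, T=0.537, ωT=1.801152, cosh=3.110864, sinh=2.945755; start (x,ẋ)=(-0.042200, 0.056300) → end (x,ẋ)=(-0.048059, -0.083724)
phase 2: p=0.2147, T=0.395, ωT=1.324869, cosh=2.013766, sinh=1.747928; start (x,ẋ)=(-0.048059, -0.083724) → end (x,ẋ)=(-0.358066, -1.709083)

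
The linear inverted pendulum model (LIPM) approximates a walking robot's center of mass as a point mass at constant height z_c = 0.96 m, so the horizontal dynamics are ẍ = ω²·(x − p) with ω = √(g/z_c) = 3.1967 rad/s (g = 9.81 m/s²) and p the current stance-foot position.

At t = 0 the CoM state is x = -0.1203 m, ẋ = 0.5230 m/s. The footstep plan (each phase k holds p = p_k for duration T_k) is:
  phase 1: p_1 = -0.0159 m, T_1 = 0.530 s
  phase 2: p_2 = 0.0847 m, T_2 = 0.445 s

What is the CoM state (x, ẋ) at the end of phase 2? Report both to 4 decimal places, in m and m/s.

x = 0.5263, ẋ = 1.5270

phase 1: p=-0.0159, T=0.530, ωT=1.694251, cosh=2.813152, sinh=2.629416; start (x,ẋ)=(-0.120300, 0.523000) → end (x,ẋ)=(0.120596, 0.593749)
phase 2: p=0.0847, T=0.445, ωT=1.422532, cosh=2.194355, sinh=1.953252; start (x,ẋ)=(0.120596, 0.593749) → end (x,ẋ)=(0.526261, 1.527028)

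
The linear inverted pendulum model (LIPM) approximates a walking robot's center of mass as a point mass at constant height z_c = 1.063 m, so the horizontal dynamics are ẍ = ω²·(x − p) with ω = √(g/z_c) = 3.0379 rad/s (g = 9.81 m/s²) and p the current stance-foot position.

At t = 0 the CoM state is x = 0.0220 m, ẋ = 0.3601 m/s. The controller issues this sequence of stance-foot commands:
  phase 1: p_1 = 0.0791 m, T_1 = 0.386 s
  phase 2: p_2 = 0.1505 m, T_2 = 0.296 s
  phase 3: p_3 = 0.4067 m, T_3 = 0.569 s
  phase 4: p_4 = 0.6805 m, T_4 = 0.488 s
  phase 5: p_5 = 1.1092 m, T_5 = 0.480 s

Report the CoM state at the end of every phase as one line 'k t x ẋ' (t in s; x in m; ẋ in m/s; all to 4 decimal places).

phase 1: p=0.0791, T=0.386, ωT=1.172629, cosh=1.770014, sinh=1.460462; start (x,ẋ)=(0.022000, 0.360100) → end (x,ẋ)=(0.151149, 0.384044)
phase 2: p=0.1505, T=0.296, ωT=0.899218, cosh=1.432284, sinh=1.025397; start (x,ẋ)=(0.151149, 0.384044) → end (x,ẋ)=(0.281058, 0.552083)
phase 3: p=0.4067, T=0.569, ωT=1.728565, cosh=2.905052, sinh=2.727513; start (x,ẋ)=(0.281058, 0.552083) → end (x,ẋ)=(0.537380, 0.562774)
phase 4: p=0.6805, T=0.488, ωT=1.482495, cosh=2.315496, sinh=2.088425; start (x,ẋ)=(0.537380, 0.562774) → end (x,ẋ)=(0.735990, 0.395088)
phase 5: p=1.1092, T=0.480, ωT=1.458192, cosh=2.265419, sinh=2.032762; start (x,ẋ)=(0.735990, 0.395088) → end (x,ẋ)=(0.528089, -1.409658)

1 0.3860 0.1511 0.3840
2 0.6820 0.2811 0.5521
3 1.2510 0.5374 0.5628
4 1.7390 0.7360 0.3951
5 2.2190 0.5281 -1.4097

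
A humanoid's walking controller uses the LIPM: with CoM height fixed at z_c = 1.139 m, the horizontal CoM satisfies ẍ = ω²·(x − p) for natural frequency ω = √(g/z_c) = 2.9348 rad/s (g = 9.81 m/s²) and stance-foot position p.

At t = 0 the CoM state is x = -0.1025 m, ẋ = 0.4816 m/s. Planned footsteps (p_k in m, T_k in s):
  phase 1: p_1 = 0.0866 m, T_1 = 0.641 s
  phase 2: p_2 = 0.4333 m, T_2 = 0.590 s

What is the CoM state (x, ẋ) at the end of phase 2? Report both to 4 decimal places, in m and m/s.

phase 1: p=0.0866, T=0.641, ωT=1.881207, cosh=3.356912, sinh=3.204506; start (x,ẋ)=(-0.102500, 0.481600) → end (x,ẋ)=(-0.022333, -0.161718)
phase 2: p=0.4333, T=0.590, ωT=1.731532, cosh=2.913158, sinh=2.736144; start (x,ẋ)=(-0.022333, -0.161718) → end (x,ẋ)=(-1.044803, -4.129863)

x = -1.0448, ẋ = -4.1299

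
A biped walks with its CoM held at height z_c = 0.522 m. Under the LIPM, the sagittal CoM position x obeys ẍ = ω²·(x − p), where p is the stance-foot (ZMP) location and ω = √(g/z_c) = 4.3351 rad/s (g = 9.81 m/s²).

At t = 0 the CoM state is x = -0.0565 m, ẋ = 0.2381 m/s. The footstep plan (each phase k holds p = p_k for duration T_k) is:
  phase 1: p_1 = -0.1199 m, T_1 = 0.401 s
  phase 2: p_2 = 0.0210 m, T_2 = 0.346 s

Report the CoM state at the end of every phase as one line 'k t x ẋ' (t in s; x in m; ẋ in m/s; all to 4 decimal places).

phase 1: p=-0.1199, T=0.401, ωT=1.738375, cosh=2.931950, sinh=2.756144; start (x,ẋ)=(-0.056500, 0.238100) → end (x,ẋ)=(0.217363, 1.455610)
phase 2: p=0.0210, T=0.346, ωT=1.499945, cosh=2.352292, sinh=2.129149; start (x,ẋ)=(0.217363, 1.455610) → end (x,ẋ)=(1.197815, 5.236469)

1 0.4010 0.2174 1.4556
2 0.7470 1.1978 5.2365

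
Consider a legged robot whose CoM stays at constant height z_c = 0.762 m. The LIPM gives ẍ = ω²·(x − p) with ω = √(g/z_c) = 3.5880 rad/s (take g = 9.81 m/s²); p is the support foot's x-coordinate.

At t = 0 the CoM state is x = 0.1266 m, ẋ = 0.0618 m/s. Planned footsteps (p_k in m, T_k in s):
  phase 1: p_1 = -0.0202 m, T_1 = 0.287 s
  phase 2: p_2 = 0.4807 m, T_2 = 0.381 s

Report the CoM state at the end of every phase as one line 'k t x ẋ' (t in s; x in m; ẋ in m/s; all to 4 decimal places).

phase 1: p=-0.0202, T=0.287, ωT=1.029756, cosh=1.578738, sinh=1.221644; start (x,ẋ)=(0.126600, 0.061800) → end (x,ẋ)=(0.232600, 0.741028)
phase 2: p=0.4807, T=0.381, ωT=1.367028, cosh=2.089268, sinh=1.834404; start (x,ẋ)=(0.232600, 0.741028) → end (x,ẋ)=(0.341213, -0.084745)

1 0.2870 0.2326 0.7410
2 0.6680 0.3412 -0.0847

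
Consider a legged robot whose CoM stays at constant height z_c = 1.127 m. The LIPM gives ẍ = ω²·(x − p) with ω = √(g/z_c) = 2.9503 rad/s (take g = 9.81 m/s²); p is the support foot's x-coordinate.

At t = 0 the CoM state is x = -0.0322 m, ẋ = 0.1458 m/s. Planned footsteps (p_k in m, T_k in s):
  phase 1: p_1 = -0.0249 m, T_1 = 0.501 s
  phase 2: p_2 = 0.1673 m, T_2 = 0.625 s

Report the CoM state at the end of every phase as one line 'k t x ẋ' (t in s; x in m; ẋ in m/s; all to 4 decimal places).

1 0.5010 0.0610 0.2915
2 1.1260 0.1273 -0.0223

phase 1: p=-0.0249, T=0.501, ωT=1.478100, cosh=2.306339, sinh=2.078269; start (x,ẋ)=(-0.032200, 0.145800) → end (x,ẋ)=(0.060969, 0.291504)
phase 2: p=0.1673, T=0.625, ωT=1.843938, cosh=3.239787, sinh=3.081593; start (x,ẋ)=(0.060969, 0.291504) → end (x,ẋ)=(0.127287, -0.022309)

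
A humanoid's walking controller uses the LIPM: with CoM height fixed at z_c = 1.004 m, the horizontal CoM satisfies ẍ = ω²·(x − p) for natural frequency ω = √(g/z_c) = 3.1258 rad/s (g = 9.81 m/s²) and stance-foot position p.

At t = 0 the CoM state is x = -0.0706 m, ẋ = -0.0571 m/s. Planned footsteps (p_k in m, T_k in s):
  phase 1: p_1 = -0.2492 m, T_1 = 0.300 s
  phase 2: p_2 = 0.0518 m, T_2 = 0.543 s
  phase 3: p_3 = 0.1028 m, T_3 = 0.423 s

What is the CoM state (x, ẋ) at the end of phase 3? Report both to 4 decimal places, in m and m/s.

x = 1.1062, ẋ = 3.2131

phase 1: p=-0.2492, T=0.300, ωT=0.937740, cosh=1.472857, sinh=1.081345; start (x,ẋ)=(-0.070600, -0.057100) → end (x,ẋ)=(-0.005901, 0.519580)
phase 2: p=0.0518, T=0.543, ωT=1.697309, cosh=2.821207, sinh=2.638032; start (x,ẋ)=(-0.005901, 0.519580) → end (x,ẋ)=(0.327515, 0.990043)
phase 3: p=0.1028, T=0.423, ωT=1.322213, cosh=2.009130, sinh=1.742586; start (x,ẋ)=(0.327515, 0.990043) → end (x,ẋ)=(1.106216, 3.213145)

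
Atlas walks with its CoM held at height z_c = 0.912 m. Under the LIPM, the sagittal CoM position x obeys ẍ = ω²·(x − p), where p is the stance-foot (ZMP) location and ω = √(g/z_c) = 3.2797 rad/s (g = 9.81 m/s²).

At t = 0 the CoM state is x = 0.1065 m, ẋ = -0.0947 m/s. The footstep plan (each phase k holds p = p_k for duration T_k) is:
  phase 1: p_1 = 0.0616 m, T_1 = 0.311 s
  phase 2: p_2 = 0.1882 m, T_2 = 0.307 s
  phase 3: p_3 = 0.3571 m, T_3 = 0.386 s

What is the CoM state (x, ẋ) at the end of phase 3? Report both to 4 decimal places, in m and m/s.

phase 1: p=0.0616, T=0.311, ωT=1.019987, cosh=1.566879, sinh=1.206279; start (x,ẋ)=(0.106500, -0.094700) → end (x,ẋ)=(0.097122, 0.029251)
phase 2: p=0.1882, T=0.307, ωT=1.006868, cosh=1.551188, sinh=1.185827; start (x,ẋ)=(0.097122, 0.029251) → end (x,ẋ)=(0.057497, -0.308842)
phase 3: p=0.3571, T=0.386, ωT=1.265964, cosh=1.914239, sinh=1.632272; start (x,ẋ)=(0.057497, -0.308842) → end (x,ẋ)=(-0.370119, -2.195079)

x = -0.3701, ẋ = -2.1951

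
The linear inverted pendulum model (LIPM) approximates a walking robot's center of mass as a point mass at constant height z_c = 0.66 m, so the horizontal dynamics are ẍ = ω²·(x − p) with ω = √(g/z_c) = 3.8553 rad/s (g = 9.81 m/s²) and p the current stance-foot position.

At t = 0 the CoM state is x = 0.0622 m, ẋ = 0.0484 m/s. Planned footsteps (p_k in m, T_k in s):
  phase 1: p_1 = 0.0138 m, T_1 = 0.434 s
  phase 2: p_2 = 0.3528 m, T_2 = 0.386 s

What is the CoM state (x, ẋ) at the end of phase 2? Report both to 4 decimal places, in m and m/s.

phase 1: p=0.0138, T=0.434, ωT=1.673200, cosh=2.758420, sinh=2.570775; start (x,ẋ)=(0.062200, 0.048400) → end (x,ẋ)=(0.179581, 0.613205)
phase 2: p=0.3528, T=0.386, ωT=1.488146, cosh=2.327333, sinh=2.101542; start (x,ẋ)=(0.179581, 0.613205) → end (x,ẋ)=(0.283924, 0.023703)

x = 0.2839, ẋ = 0.0237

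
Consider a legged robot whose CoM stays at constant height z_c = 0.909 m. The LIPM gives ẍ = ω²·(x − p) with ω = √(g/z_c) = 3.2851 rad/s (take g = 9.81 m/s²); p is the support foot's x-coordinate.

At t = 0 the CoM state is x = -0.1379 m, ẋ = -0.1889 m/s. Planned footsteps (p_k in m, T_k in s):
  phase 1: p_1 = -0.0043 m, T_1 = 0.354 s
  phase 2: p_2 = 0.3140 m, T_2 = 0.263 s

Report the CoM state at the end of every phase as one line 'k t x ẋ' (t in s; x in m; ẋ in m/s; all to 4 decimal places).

phase 1: p=-0.0043, T=0.354, ωT=1.162925, cosh=1.755925, sinh=1.443354; start (x,ẋ)=(-0.137900, -0.188900) → end (x,ẋ)=(-0.321887, -0.965167)
phase 2: p=0.3140, T=0.263, ωT=0.863981, cosh=1.397034, sinh=0.975554; start (x,ẋ)=(-0.321887, -0.965167) → end (x,ẋ)=(-0.860975, -3.386257)

1 0.3540 -0.3219 -0.9652
2 0.6170 -0.8610 -3.3863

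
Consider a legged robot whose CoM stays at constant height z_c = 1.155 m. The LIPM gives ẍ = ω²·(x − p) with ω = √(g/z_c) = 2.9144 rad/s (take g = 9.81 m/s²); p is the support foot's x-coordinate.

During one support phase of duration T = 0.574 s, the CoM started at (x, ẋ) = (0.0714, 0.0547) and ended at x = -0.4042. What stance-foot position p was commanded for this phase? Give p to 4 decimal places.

p = 0.3694

ωT = 2.9144·0.574 = 1.672866; cosh(ωT) = 2.757560, sinh(ωT) = 2.569852
x(T) = p + (x₀−p)·cosh(ωT) + (ẋ₀/ω)·sinh(ωT) ⇒ p·(1 − cosh) = x(T) − x₀·cosh − (ẋ₀/ω)·sinh
numerator   = -0.4042 − (0.0714)·2.757560 − (0.0547/2.9144)·2.569852 = -0.649323
denominator = 1 − 2.757560 = -1.757560
p = -0.649323 / -1.757560 = 0.3694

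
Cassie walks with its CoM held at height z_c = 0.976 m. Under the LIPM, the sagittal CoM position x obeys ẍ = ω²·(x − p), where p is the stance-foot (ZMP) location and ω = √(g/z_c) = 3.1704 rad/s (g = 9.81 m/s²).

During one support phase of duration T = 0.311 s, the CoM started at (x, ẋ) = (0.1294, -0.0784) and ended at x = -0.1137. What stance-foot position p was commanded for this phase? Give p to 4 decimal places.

ωT = 3.1704·0.311 = 0.985994; cosh(ωT) = 1.526772, sinh(ωT) = 1.153704
x(T) = p + (x₀−p)·cosh(ωT) + (ẋ₀/ω)·sinh(ωT) ⇒ p·(1 − cosh) = x(T) − x₀·cosh − (ẋ₀/ω)·sinh
numerator   = -0.1137 − (0.1294)·1.526772 − (-0.0784/3.1704)·1.153704 = -0.282735
denominator = 1 − 1.526772 = -0.526772
p = -0.282735 / -0.526772 = 0.5367

p = 0.5367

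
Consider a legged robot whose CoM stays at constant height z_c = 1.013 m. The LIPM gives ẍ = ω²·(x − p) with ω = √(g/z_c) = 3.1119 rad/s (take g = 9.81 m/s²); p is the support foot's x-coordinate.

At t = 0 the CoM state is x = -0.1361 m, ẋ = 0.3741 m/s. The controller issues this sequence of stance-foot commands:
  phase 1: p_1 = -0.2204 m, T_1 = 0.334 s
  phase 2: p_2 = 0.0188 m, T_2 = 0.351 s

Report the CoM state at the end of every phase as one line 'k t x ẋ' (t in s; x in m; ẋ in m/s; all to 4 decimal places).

1 0.3340 0.0624 0.9195
2 0.6850 0.4819 1.7042

phase 1: p=-0.2204, T=0.334, ωT=1.039375, cosh=1.590562, sinh=1.236886; start (x,ẋ)=(-0.136100, 0.374100) → end (x,ẋ)=(0.062378, 0.919506)
phase 2: p=0.0188, T=0.351, ωT=1.092277, cosh=1.658253, sinh=1.322801; start (x,ẋ)=(0.062378, 0.919506) → end (x,ẋ)=(0.481925, 1.704157)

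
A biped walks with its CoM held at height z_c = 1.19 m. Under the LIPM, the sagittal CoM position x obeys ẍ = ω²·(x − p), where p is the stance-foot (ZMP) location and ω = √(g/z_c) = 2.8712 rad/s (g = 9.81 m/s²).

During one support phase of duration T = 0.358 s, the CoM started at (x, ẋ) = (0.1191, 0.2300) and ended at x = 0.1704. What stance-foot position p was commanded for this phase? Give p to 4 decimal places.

ωT = 2.8712·0.358 = 1.027890; cosh(ωT) = 1.576461, sinh(ωT) = 1.218700
x(T) = p + (x₀−p)·cosh(ωT) + (ẋ₀/ω)·sinh(ωT) ⇒ p·(1 − cosh) = x(T) − x₀·cosh − (ẋ₀/ω)·sinh
numerator   = 0.1704 − (0.1191)·1.576461 − (0.2300/2.8712)·1.218700 = -0.114982
denominator = 1 − 1.576461 = -0.576461
p = -0.114982 / -0.576461 = 0.1995

p = 0.1995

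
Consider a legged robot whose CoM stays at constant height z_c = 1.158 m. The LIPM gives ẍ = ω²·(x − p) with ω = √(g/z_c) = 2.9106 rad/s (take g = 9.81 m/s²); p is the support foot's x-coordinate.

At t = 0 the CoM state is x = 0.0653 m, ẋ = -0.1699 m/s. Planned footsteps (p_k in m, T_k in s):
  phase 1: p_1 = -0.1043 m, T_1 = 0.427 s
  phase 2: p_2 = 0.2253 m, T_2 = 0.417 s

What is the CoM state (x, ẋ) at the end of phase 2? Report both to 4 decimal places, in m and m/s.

phase 1: p=-0.1043, T=0.427, ωT=1.242826, cosh=1.876981, sinh=1.588413; start (x,ẋ)=(0.065300, -0.169900) → end (x,ẋ)=(0.121316, 0.465202)
phase 2: p=0.2253, T=0.417, ωT=1.213720, cosh=1.831537, sinh=1.534447; start (x,ẋ)=(0.121316, 0.465202) → end (x,ẋ)=(0.280100, 0.387623)

x = 0.2801, ẋ = 0.3876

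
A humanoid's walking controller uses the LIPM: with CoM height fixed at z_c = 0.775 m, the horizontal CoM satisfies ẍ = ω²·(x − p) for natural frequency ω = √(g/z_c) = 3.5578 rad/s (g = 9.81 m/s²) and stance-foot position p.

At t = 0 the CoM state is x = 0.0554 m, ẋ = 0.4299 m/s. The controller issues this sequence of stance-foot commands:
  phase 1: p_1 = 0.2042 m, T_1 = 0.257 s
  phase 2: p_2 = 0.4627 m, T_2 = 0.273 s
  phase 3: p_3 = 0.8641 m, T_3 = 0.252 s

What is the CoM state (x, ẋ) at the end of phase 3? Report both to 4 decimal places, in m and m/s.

phase 1: p=0.2042, T=0.257, ωT=0.914355, cosh=1.447970, sinh=1.047195; start (x,ẋ)=(0.055400, 0.429900) → end (x,ẋ)=(0.115278, 0.068097)
phase 2: p=0.4627, T=0.273, ωT=0.971279, cosh=1.509960, sinh=1.131362; start (x,ẋ)=(0.115278, 0.068097) → end (x,ẋ)=(-0.040239, -1.295606)
phase 3: p=0.8641, T=0.252, ωT=0.896566, cosh=1.429569, sinh=1.021601; start (x,ẋ)=(-0.040239, -1.295606) → end (x,ẋ)=(-0.800741, -5.139116)

x = -0.8007, ẋ = -5.1391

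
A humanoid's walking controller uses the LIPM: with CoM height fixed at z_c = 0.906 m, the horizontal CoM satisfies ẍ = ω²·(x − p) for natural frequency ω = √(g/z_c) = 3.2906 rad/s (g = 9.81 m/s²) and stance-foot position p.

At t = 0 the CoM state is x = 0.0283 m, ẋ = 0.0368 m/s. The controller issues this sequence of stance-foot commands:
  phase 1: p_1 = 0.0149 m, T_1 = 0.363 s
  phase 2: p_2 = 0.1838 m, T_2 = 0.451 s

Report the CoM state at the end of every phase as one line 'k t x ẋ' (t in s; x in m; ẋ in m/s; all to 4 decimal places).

1 0.3630 0.0558 0.1324
2 0.8140 -0.0287 -0.5739

phase 1: p=0.0149, T=0.363, ωT=1.194488, cosh=1.802363, sinh=1.499504; start (x,ẋ)=(0.028300, 0.036800) → end (x,ẋ)=(0.055821, 0.132446)
phase 2: p=0.1838, T=0.451, ωT=1.484061, cosh=2.318768, sinh=2.092052; start (x,ẋ)=(0.055821, 0.132446) → end (x,ẋ)=(-0.028748, -0.573908)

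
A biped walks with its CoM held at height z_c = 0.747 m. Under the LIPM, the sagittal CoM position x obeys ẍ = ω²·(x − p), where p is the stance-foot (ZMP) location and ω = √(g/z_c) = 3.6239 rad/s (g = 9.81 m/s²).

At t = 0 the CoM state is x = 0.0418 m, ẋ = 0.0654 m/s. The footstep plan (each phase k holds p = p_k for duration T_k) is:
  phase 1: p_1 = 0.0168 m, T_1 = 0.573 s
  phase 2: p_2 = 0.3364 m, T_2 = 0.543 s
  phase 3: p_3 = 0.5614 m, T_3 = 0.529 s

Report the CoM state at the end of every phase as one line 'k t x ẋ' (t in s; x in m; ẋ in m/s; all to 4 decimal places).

1 0.5730 0.1889 0.6206
2 1.1160 0.3991 0.3888
3 1.6450 0.3546 -0.6058

phase 1: p=0.0168, T=0.573, ωT=2.076495, cosh=4.050914, sinh=3.925546; start (x,ẋ)=(0.041800, 0.065400) → end (x,ẋ)=(0.188917, 0.620574)
phase 2: p=0.3364, T=0.543, ωT=1.967778, cosh=3.647263, sinh=3.507496; start (x,ẋ)=(0.188917, 0.620574) → end (x,ẋ)=(0.399130, 0.388764)
phase 3: p=0.5614, T=0.529, ωT=1.917043, cosh=3.473930, sinh=3.326889; start (x,ẋ)=(0.399130, 0.388764) → end (x,ẋ)=(0.354587, -0.605837)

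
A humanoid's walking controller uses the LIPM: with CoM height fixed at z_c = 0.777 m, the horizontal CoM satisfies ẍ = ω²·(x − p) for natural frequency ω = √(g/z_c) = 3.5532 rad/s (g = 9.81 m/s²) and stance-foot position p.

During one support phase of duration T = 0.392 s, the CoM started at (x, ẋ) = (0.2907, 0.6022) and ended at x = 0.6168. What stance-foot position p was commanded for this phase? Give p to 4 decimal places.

ωT = 3.5532·0.392 = 1.392854; cosh(ωT) = 2.137346, sinh(ωT) = 1.888981
x(T) = p + (x₀−p)·cosh(ωT) + (ẋ₀/ω)·sinh(ωT) ⇒ p·(1 − cosh) = x(T) − x₀·cosh − (ẋ₀/ω)·sinh
numerator   = 0.6168 − (0.2907)·2.137346 − (0.6022/3.5532)·1.888981 = -0.324673
denominator = 1 − 2.137346 = -1.137346
p = -0.324673 / -1.137346 = 0.2855

p = 0.2855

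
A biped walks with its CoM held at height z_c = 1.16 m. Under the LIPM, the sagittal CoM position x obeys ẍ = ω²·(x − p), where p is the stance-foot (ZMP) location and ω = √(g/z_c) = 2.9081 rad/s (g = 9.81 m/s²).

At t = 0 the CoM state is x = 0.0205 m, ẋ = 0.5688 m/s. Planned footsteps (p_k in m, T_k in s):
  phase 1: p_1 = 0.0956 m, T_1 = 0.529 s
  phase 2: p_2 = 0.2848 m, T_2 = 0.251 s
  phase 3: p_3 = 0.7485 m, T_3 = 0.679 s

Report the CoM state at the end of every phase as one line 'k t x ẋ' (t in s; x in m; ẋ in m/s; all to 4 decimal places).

phase 1: p=0.0956, T=0.529, ωT=1.538385, cosh=2.435895, sinh=2.221167; start (x,ẋ)=(0.020500, 0.568800) → end (x,ẋ)=(0.347106, 0.900438)
phase 2: p=0.2848, T=0.251, ωT=0.729933, cosh=1.278442, sinh=0.796500; start (x,ẋ)=(0.347106, 0.900438) → end (x,ẋ)=(0.611076, 1.295477)
phase 3: p=0.7485, T=0.679, ωT=1.974600, cosh=3.671277, sinh=3.532460; start (x,ẋ)=(0.611076, 1.295477) → end (x,ẋ)=(1.817589, 3.344330)

1 0.5290 0.3471 0.9004
2 0.7800 0.6111 1.2955
3 1.4590 1.8176 3.3443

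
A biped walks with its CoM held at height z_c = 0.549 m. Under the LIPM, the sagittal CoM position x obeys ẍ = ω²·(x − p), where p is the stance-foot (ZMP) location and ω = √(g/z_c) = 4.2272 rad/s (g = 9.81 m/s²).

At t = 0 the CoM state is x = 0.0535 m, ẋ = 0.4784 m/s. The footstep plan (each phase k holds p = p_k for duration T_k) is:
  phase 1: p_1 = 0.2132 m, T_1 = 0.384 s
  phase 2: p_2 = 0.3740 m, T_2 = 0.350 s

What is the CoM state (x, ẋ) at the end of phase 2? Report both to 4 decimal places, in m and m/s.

x = -0.5213, ẋ = -3.5780

phase 1: p=0.2132, T=0.384, ωT=1.623245, cosh=2.633385, sinh=2.436128; start (x,ẋ)=(0.053500, 0.478400) → end (x,ẋ)=(0.068349, -0.384779)
phase 2: p=0.3740, T=0.350, ωT=1.479520, cosh=2.309292, sinh=2.081545; start (x,ẋ)=(0.068349, -0.384779) → end (x,ẋ)=(-0.521308, -3.578020)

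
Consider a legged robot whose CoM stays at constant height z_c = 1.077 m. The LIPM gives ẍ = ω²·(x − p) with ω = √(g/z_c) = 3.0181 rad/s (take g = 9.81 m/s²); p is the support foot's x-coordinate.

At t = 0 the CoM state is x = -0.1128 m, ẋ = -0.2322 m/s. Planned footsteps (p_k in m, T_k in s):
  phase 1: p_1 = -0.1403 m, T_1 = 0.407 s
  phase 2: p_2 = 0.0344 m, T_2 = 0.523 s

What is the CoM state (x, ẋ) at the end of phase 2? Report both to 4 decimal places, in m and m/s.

x = -0.8132, ẋ = -2.4683

phase 1: p=-0.1403, T=0.407, ωT=1.228367, cosh=1.854208, sinh=1.561438; start (x,ẋ)=(-0.112800, -0.232200) → end (x,ẋ)=(-0.209440, -0.300951)
phase 2: p=0.0344, T=0.523, ωT=1.578466, cosh=2.526903, sinh=2.320612; start (x,ẋ)=(-0.209440, -0.300951) → end (x,ẋ)=(-0.813161, -2.468290)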